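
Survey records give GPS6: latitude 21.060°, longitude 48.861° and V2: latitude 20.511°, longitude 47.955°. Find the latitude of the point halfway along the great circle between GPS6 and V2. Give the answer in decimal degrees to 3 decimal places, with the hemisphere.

20.786°N

Bx = cos φ₂ cos Δλ = 0.936488,  By = cos φ₂ sin Δλ = -0.014810
φₘ = atan2(sin φ₁ + sin φ₂, √((cos φ₁ + Bx)² + By²)) = 20.78609°
λₘ = λ₁ + atan2(By, cos φ₁ + Bx) = 48.40718°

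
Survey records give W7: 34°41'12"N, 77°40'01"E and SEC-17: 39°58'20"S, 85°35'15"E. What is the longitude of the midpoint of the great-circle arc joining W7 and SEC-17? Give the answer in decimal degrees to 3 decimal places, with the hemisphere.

81.488°E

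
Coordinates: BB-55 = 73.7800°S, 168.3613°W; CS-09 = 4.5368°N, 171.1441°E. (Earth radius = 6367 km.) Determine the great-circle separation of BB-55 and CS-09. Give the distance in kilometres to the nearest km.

Δφ = 78.3168°,  Δλ = -20.4946°
a = sin²(Δφ/2) + cos φ₁ cos φ₂ sin²(Δλ/2) = 0.407562
c = 2·arcsin(√a) = 1.384851 rad = 79.3461°
d = R·c = 6367 × 1.384851 = 8817.3 km

8817 km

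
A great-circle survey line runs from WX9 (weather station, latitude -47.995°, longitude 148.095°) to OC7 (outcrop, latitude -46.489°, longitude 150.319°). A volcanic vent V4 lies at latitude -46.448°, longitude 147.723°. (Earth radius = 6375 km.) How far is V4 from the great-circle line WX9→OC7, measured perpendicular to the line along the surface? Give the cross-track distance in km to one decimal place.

δ₁₃ = central angle WX9→V4 = 0.027358 rad  (haversine)
θ₁₃ = bearing WX9→V4 = 350.588°,  θ₁₂ = bearing WX9→OC7 = 45.895°
dₓₜ = R·arcsin(sin δ₁₃ · sin(θ₁₃ − θ₁₂)) = 6375·arcsin(0.02735·sin(304.693°)) = -143.393 km
|dₓₜ| = 143.393 km

143.4 km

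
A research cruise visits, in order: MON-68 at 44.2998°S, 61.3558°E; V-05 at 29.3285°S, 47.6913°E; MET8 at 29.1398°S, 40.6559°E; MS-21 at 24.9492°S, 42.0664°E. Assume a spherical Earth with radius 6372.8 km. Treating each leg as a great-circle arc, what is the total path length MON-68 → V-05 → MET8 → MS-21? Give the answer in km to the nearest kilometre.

MON-68→V-05: c = 0.322662 rad, d = 2056.26 km
V-05→MET8: c = 0.107186 rad, d = 683.07 km
MET8→MS-21: c = 0.076353 rad, d = 486.58 km
Total = 2056.26 + 683.07 + 486.58 = 3225.92 km

3226 km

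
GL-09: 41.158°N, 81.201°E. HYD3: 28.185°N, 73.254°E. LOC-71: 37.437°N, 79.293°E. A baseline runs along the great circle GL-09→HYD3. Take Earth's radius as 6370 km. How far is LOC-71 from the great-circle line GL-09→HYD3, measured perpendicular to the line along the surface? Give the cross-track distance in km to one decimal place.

53.0 km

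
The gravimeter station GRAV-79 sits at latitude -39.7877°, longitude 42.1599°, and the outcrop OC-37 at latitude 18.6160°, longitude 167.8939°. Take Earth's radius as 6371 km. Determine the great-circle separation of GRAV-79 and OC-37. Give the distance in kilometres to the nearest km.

14346 km

Δφ = 58.4037°,  Δλ = 125.7340°
a = sin²(Δφ/2) + cos φ₁ cos φ₂ sin²(Δλ/2) = 0.814790
c = 2·arcsin(√a) = 2.251810 rad = 129.0192°
d = R·c = 6371 × 2.251810 = 14346.3 km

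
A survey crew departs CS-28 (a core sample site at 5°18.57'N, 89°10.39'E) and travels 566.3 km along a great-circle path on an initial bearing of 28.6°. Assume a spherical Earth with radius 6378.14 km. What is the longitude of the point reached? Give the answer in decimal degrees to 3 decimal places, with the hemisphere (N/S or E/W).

91.642°E

CS-28: φ = +5.30950°, λ = +89.17317°
δ = d/R = 566.3/6378.14 = 0.088788 rad
φ₂ = arcsin(sin φ₁ cos δ + cos φ₁ sin δ cos θ)
   = arcsin(0.09254·0.99606 + 0.99571·0.08867·0.87798) = 9.76973°
λ₂ = λ₁ + atan2(sin θ sin δ cos φ₁, cos δ − sin φ₁ sin φ₂) = 91.64170°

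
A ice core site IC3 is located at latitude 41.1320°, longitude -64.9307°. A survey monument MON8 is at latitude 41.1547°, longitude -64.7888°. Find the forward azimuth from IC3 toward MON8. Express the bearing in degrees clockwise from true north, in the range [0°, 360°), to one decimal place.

Δλ = 0.1419°
y = sin Δλ · cos φ₂ = 0.001865
x = cos φ₁ sin φ₂ − sin φ₁ cos φ₂ cos Δλ = 0.000398
θ = atan2(y, x) = 77.9604° → 77.9604° (mod 360°)

78.0°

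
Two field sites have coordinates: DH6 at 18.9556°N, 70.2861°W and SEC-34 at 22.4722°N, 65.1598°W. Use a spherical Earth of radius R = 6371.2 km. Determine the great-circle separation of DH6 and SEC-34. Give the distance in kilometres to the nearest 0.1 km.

Δφ = 3.5166°,  Δλ = 5.1263°
a = sin²(Δφ/2) + cos φ₁ cos φ₂ sin²(Δλ/2) = 0.002689
c = 2·arcsin(√a) = 0.103764 rad = 5.9452°
d = R·c = 6371.2 × 0.103764 = 661.1 km

661.1 km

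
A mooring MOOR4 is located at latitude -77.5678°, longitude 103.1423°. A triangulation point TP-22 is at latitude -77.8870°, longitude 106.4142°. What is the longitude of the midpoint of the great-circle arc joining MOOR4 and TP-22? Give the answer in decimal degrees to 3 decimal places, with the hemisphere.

Bx = cos φ₂ cos Δλ = 0.209498,  By = cos φ₂ sin Δλ = 0.011977
φₘ = atan2(sin φ₁ + sin φ₂, √((cos φ₁ + Bx)² + By²)) = -77.73225°
λₘ = λ₁ + atan2(By, cos φ₁ + Bx) = 104.75730°

104.757°E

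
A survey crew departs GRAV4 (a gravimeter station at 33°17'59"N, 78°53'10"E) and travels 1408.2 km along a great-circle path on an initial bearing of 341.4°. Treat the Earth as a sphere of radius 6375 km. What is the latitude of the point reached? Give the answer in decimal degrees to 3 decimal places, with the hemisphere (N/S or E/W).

45.173°N

GRAV4: φ = +33.29972°, λ = +78.88611°
δ = d/R = 1408.2/6375 = 0.220894 rad
φ₂ = arcsin(sin φ₁ cos δ + cos φ₁ sin δ cos θ)
   = arcsin(0.54902·0.97570 + 0.83581·0.21910·0.94777) = 45.17322°
λ₂ = λ₁ + atan2(sin θ sin δ cos φ₁, cos δ − sin φ₁ sin φ₂) = 73.19692°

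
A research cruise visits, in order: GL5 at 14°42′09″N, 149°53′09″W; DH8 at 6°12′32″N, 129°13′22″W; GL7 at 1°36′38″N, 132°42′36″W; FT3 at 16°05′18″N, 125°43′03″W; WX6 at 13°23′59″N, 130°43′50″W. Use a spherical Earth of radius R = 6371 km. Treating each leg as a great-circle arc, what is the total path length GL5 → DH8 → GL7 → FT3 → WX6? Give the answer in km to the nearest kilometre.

5487 km

GL5: φ = +14.70250°, λ = -149.88583°
DH8: φ = +6.20889°, λ = -129.22278°
GL7: φ = +1.61056°, λ = -132.71000°
FT3: φ = +16.08833°, λ = -125.71750°
WX6: φ = +13.39972°, λ = -130.73056°
GL5→DH8: c = 0.383995 rad, d = 2446.43 km
DH8→GL7: c = 0.100629 rad, d = 641.11 km
GL7→FT3: c = 0.279835 rad, d = 1782.83 km
FT3→WX6: c = 0.096745 rad, d = 616.36 km
Total = 2446.43 + 641.11 + 1782.83 + 616.36 = 5486.73 km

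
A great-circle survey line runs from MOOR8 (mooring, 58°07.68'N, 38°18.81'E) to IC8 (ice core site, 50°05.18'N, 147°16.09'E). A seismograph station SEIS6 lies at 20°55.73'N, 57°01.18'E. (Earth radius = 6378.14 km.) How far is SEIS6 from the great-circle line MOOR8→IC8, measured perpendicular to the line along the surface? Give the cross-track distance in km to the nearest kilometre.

MOOR8: φ = +58.12800°, λ = +38.31350°
IC8: φ = +50.08633°, λ = +147.26817°
SEIS6: φ = +20.92883°, λ = +57.01967°
δ₁₃ = central angle MOOR8→SEIS6 = 0.691192 rad  (haversine)
θ₁₃ = bearing MOOR8→SEIS6 = 151.971°,  θ₁₂ = bearing MOOR8→IC8 = 46.197°
dₓₜ = R·arcsin(sin δ₁₃ · sin(θ₁₃ − θ₁₂)) = 6378.14·arcsin(0.63746·sin(105.773°)) = 4212.285 km
|dₓₜ| = 4212.285 km

4212 km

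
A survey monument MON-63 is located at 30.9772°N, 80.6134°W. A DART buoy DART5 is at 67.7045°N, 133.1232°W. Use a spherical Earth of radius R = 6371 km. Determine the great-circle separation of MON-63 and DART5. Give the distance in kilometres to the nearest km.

Δφ = 36.7273°,  Δλ = -52.5098°
a = sin²(Δφ/2) + cos φ₁ cos φ₂ sin²(Δλ/2) = 0.162906
c = 2·arcsin(√a) = 0.830932 rad = 47.6089°
d = R·c = 6371 × 0.830932 = 5293.9 km

5294 km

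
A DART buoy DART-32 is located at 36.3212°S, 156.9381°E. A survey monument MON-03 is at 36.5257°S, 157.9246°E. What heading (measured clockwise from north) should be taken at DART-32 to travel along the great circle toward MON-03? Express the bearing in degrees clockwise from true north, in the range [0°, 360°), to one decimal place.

Δλ = 0.9865°
y = sin Δλ · cos φ₂ = 0.013835
x = cos φ₁ sin φ₂ − sin φ₁ cos φ₂ cos Δλ = -0.003640
θ = atan2(y, x) = 104.7392° → 104.7392° (mod 360°)

104.7°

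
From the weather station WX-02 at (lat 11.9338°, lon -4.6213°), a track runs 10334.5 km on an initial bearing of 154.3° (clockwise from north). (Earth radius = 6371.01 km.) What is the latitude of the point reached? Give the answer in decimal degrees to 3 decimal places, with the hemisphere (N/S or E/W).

63.005°S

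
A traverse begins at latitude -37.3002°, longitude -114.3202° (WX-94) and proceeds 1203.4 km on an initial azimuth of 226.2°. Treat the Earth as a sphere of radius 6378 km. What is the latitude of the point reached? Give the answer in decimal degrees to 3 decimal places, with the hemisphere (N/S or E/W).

δ = d/R = 1203.4/6378 = 0.188680 rad
φ₂ = arcsin(sin φ₁ cos δ + cos φ₁ sin δ cos θ)
   = arcsin(-0.60599·0.98225 + 0.79547·0.18756·-0.69214) = -44.30715°
λ₂ = λ₁ + atan2(sin θ sin δ cos φ₁, cos δ − sin φ₁ sin φ₂) = -125.22487°

44.307°S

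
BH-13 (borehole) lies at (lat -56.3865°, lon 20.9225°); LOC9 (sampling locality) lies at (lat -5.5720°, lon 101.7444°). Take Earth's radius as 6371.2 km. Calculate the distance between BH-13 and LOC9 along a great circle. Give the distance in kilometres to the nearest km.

8928 km

Δφ = 50.8145°,  Δλ = 80.8219°
a = sin²(Δφ/2) + cos φ₁ cos φ₂ sin²(Δλ/2) = 0.415628
c = 2·arcsin(√a) = 1.401242 rad = 80.2852°
d = R·c = 6371.2 × 1.401242 = 8927.6 km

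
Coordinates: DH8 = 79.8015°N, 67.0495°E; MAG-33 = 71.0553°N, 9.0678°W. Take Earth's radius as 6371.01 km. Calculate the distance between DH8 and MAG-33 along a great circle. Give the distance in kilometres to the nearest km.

2129 km

Δφ = -8.7462°,  Δλ = -76.1173°
a = sin²(Δφ/2) + cos φ₁ cos φ₂ sin²(Δλ/2) = 0.027660
c = 2·arcsin(√a) = 0.334177 rad = 19.1469°
d = R·c = 6371.01 × 0.334177 = 2129.0 km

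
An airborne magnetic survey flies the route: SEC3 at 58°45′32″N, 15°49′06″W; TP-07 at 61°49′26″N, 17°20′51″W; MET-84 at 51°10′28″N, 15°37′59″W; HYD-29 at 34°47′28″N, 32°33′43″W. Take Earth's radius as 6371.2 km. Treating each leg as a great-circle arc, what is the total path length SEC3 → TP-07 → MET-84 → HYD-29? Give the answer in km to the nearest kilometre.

SEC3: φ = +58.75889°, λ = -15.81833°
TP-07: φ = +61.82389°, λ = -17.34750°
MET-84: φ = +51.17444°, λ = -15.63306°
HYD-29: φ = +34.79111°, λ = -32.56194°
SEC3→TP-07: c = 0.055101 rad, d = 351.06 km
TP-07→MET-84: c = 0.186584 rad, d = 1188.76 km
MET-84→HYD-29: c = 0.356612 rad, d = 2272.05 km
Total = 351.06 + 1188.76 + 2272.05 = 3811.87 km

3812 km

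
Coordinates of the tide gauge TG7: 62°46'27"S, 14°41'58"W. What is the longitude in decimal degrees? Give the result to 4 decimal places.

14° + 41′/60 + 58″/3600 = 14 + 0.68333 + 0.01611 = 14.6994°

14.6994°W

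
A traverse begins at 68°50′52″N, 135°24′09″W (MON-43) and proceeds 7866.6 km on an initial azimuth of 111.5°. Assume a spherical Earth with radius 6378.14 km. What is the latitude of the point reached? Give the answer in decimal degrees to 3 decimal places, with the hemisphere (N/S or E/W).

10.601°N

MON-43: φ = +68.84778°, λ = -135.40250°
δ = d/R = 7866.6/6378.14 = 1.233369 rad
φ₂ = arcsin(sin φ₁ cos δ + cos φ₁ sin δ cos θ)
   = arcsin(0.93263·0.33106 + 0.36085·0.94361·-0.36650) = 10.60063°
λ₂ = λ₁ + atan2(sin θ sin δ cos φ₁, cos δ − sin φ₁ sin φ₂) = -72.12502°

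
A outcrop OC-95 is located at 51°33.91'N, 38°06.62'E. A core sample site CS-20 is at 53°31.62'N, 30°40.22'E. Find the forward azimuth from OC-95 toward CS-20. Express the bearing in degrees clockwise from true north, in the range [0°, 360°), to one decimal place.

OC-95: φ = +51.56517°, λ = +38.11033°
CS-20: φ = +53.52700°, λ = +30.67033°
Δλ = -7.4400°
y = sin Δλ · cos φ₂ = -0.076973
x = cos φ₁ sin φ₂ − sin φ₁ cos φ₂ cos Δλ = 0.038154
θ = atan2(y, x) = -63.6334° → 296.3666° (mod 360°)

296.4°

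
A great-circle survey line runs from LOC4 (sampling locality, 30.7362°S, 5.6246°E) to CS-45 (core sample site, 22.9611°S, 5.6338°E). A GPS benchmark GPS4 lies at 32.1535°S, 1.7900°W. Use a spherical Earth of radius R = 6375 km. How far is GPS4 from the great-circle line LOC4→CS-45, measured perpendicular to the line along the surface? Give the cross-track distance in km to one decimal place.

δ₁₃ = central angle LOC4→GPS4 = 0.113115 rad  (haversine)
θ₁₃ = bearing LOC4→GPS4 = 255.452°,  θ₁₂ = bearing LOC4→CS-45 = 0.063°
dₓₜ = R·arcsin(sin δ₁₃ · sin(θ₁₃ − θ₁₂)) = 6375·arcsin(0.11287·sin(255.390°)) = -697.698 km
|dₓₜ| = 697.698 km

697.7 km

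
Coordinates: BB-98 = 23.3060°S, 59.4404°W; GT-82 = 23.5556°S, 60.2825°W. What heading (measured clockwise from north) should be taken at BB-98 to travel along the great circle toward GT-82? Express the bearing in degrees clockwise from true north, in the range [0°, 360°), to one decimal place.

251.9°

Δλ = -0.8421°
y = sin Δλ · cos φ₂ = -0.013472
x = cos φ₁ sin φ₂ − sin φ₁ cos φ₂ cos Δλ = -0.004395
θ = atan2(y, x) = -108.0696° → 251.9304° (mod 360°)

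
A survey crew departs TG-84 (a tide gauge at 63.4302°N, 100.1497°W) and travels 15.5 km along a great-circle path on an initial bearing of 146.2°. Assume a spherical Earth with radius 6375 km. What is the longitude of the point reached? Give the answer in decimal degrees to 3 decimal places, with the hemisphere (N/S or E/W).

δ = d/R = 15.5/6375 = 0.002431 rad
φ₂ = arcsin(sin φ₁ cos δ + cos φ₁ sin δ cos θ)
   = arcsin(0.89439·1.00000 + 0.44729·0.00243·-0.83098) = 63.31433°
λ₂ = λ₁ + atan2(sin θ sin δ cos φ₁, cos δ − sin φ₁ sin φ₂) = -99.97714°

99.977°W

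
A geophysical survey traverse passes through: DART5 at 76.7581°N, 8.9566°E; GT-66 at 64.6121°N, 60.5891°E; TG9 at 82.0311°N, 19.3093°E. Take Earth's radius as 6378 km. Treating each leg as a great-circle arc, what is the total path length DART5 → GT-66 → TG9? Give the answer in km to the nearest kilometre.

DART5→GT-66: c = 0.347097 rad, d = 2213.79 km
GT-66→TG9: c = 0.350007 rad, d = 2232.35 km
Total = 2213.79 + 2232.35 = 4446.13 km

4446 km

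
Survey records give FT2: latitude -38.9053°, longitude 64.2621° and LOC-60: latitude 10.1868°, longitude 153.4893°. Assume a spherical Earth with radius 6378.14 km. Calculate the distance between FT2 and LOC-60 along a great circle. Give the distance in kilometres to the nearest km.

Δφ = 49.0921°,  Δλ = 89.2272°
a = sin²(Δφ/2) + cos φ₁ cos φ₂ sin²(Δλ/2) = 0.550371
c = 2·arcsin(√a) = 1.671710 rad = 95.7819°
d = R·c = 6378.14 × 1.671710 = 10662.4 km

10662 km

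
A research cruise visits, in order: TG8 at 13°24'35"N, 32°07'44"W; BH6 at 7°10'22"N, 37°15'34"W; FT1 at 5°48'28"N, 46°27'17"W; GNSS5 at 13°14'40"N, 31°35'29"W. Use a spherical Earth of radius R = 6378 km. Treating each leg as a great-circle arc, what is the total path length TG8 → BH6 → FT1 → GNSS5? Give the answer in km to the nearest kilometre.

TG8: φ = +13.40972°, λ = -32.12889°
BH6: φ = +7.17278°, λ = -37.25944°
FT1: φ = +5.80778°, λ = -46.45472°
GNSS5: φ = +13.24444°, λ = -31.59139°
TG8→BH6: c = 0.140012 rad, d = 892.99 km
BH6→FT1: c = 0.161223 rad, d = 1028.28 km
FT1→GNSS5: c = 0.286686 rad, d = 1828.49 km
Total = 892.99 + 1028.28 + 1828.49 = 3749.76 km

3750 km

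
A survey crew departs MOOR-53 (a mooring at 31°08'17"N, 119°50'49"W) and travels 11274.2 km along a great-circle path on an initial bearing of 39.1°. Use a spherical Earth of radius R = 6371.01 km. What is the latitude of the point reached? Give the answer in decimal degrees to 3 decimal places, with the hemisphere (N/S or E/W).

MOOR-53: φ = +31.13806°, λ = -119.84694°
δ = d/R = 11274.2/6371.01 = 1.769610 rad
φ₂ = arcsin(sin φ₁ cos δ + cos φ₁ sin δ cos θ)
   = arcsin(0.51710·-0.19751 + 0.85592·0.98030·0.77605) = 33.29991°
λ₂ = λ₁ + atan2(sin θ sin δ cos φ₁, cos δ − sin φ₁ sin φ₂) = 12.44666°

33.300°N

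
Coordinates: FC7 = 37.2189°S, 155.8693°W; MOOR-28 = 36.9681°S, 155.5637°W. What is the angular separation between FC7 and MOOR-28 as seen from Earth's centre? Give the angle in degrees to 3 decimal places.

0.350°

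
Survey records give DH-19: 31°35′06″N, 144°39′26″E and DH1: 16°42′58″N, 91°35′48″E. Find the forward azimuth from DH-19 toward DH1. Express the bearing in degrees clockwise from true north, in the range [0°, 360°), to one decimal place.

DH-19: φ = +31.58500°, λ = +144.65722°
DH1: φ = +16.71611°, λ = +91.59667°
Δλ = -53.0606°
y = sin Δλ · cos φ₂ = -0.765495
x = cos φ₁ sin φ₂ − sin φ₁ cos φ₂ cos Δλ = -0.056443
θ = atan2(y, x) = -94.2170° → 265.7830° (mod 360°)

265.8°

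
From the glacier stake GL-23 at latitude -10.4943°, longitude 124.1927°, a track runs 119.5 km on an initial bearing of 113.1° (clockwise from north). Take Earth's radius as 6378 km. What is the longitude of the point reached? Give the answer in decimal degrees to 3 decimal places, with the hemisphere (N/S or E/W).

125.198°E

δ = d/R = 119.5/6378 = 0.018736 rad
φ₂ = arcsin(sin φ₁ cos δ + cos φ₁ sin δ cos θ)
   = arcsin(-0.18214·0.99982 + 0.98327·0.01874·-0.39234) = -10.91388°
λ₂ = λ₁ + atan2(sin θ sin δ cos φ₁, cos δ − sin φ₁ sin φ₂) = 125.19832°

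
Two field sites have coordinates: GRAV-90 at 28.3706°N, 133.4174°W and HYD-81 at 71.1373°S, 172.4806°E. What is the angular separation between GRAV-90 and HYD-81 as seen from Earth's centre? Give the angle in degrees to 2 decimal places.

106.43°

Δφ = -99.5079°,  Δλ = -54.1020°
a = sin²(Δφ/2) + cos φ₁ cos φ₂ sin²(Δλ/2) = 0.641428
c = 2·arcsin(√a) = 1.857567 rad = 106.4308°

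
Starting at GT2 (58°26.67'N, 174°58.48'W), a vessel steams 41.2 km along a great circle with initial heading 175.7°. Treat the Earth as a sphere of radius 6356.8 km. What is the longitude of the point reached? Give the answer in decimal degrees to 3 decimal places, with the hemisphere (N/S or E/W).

GT2: φ = +58.44450°, λ = -174.97467°
δ = d/R = 41.2/6356.8 = 0.006481 rad
φ₂ = arcsin(sin φ₁ cos δ + cos φ₁ sin δ cos θ)
   = arcsin(0.85213·0.99998 + 0.52332·0.00648·-0.99719) = 58.07419°
λ₂ = λ₁ + atan2(sin θ sin δ cos φ₁, cos δ − sin φ₁ sin φ₂) = -174.92202°

174.922°W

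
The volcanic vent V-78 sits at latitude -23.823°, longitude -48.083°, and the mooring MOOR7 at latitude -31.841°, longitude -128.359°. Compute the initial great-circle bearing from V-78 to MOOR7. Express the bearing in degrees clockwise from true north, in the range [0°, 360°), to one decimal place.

243.1°

Δλ = -80.2760°
y = sin Δλ · cos φ₂ = -0.837310
x = cos φ₁ sin φ₂ − sin φ₁ cos φ₂ cos Δλ = -0.424659
θ = atan2(y, x) = -116.8928° → 243.1072° (mod 360°)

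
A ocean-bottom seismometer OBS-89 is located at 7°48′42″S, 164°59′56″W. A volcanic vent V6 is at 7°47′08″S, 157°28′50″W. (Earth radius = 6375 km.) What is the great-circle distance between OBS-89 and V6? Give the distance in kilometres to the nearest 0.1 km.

OBS-89: φ = -7.81167°, λ = -164.99889°
V6: φ = -7.78556°, λ = -157.48056°
Δφ = 0.0261°,  Δλ = 7.5183°
a = sin²(Δφ/2) + cos φ₁ cos φ₂ sin²(Δλ/2) = 0.004219
c = 2·arcsin(√a) = 0.130005 rad = 7.4487°
d = R·c = 6375 × 0.130005 = 828.8 km

828.8 km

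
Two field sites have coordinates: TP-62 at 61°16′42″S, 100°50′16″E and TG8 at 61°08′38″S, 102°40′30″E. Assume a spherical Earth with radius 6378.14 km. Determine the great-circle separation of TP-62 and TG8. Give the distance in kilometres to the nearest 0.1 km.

TP-62: φ = -61.27833°, λ = +100.83778°
TG8: φ = -61.14389°, λ = +102.67500°
Δφ = 0.1344°,  Δλ = 1.8372°
a = sin²(Δφ/2) + cos φ₁ cos φ₂ sin²(Δλ/2) = 0.000061
c = 2·arcsin(√a) = 0.015619 rad = 0.8949°
d = R·c = 6378.14 × 0.015619 = 99.6 km

99.6 km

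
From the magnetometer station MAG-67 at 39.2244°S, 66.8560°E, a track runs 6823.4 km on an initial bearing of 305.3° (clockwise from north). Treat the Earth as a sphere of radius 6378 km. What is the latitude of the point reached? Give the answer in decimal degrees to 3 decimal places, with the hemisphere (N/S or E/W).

5.103°N

δ = d/R = 6823.4/6378 = 1.069834 rad
φ₂ = arcsin(sin φ₁ cos δ + cos φ₁ sin δ cos θ)
   = arcsin(-0.63236·0.48027 + 0.77468·0.87712·0.57786) = 5.10272°
λ₂ = λ₁ + atan2(sin θ sin δ cos φ₁, cos δ − sin φ₁ sin φ₂) = 20.90879°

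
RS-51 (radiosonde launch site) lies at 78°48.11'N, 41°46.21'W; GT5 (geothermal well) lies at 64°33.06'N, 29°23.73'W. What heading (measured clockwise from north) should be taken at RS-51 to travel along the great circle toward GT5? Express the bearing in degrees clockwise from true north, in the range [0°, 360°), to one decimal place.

158.7°

RS-51: φ = +78.80183°, λ = -41.77017°
GT5: φ = +64.55100°, λ = -29.39550°
Δλ = 12.3747°
y = sin Δλ · cos φ₂ = 0.092088
x = cos φ₁ sin φ₂ − sin φ₁ cos φ₂ cos Δλ = -0.236374
θ = atan2(y, x) = 158.7149° → 158.7149° (mod 360°)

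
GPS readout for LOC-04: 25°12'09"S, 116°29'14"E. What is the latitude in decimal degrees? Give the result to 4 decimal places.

25.2025°S

25° + 12′/60 + 9″/3600 = 25 + 0.20000 + 0.00250 = 25.2025°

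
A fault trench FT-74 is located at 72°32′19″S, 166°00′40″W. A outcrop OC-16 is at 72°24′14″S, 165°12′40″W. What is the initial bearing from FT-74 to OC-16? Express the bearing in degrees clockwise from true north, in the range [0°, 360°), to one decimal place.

61.2°

FT-74: φ = -72.53861°, λ = -166.01111°
OC-16: φ = -72.40389°, λ = -165.21111°
Δλ = 0.8000°
y = sin Δλ · cos φ₂ = 0.004221
x = cos φ₁ sin φ₂ − sin φ₁ cos φ₂ cos Δλ = 0.002323
θ = atan2(y, x) = 61.1707° → 61.1707° (mod 360°)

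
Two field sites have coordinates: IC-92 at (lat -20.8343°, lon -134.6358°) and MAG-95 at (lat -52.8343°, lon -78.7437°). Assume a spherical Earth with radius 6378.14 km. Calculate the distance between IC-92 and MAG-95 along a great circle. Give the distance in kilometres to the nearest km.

Δφ = -32.0000°,  Δλ = 55.8921°
a = sin²(Δφ/2) + cos φ₁ cos φ₂ sin²(Δλ/2) = 0.199980
c = 2·arcsin(√a) = 0.927245 rad = 53.1272°
d = R·c = 6378.14 × 0.927245 = 5914.1 km

5914 km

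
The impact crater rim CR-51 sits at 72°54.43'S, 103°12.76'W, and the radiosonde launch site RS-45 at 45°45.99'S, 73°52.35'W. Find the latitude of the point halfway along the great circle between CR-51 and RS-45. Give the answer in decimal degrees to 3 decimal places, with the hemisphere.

60.023°S

CR-51: φ = -72.90717°, λ = -103.21267°
RS-45: φ = -45.76650°, λ = -73.87250°
Bx = cos φ₂ cos Δλ = 0.608102,  By = cos φ₂ sin Δλ = 0.341812
φₘ = atan2(sin φ₁ + sin φ₂, √((cos φ₁ + Bx)² + By²)) = -60.02332°
λₘ = λ₁ + atan2(By, cos φ₁ + Bx) = -82.45901°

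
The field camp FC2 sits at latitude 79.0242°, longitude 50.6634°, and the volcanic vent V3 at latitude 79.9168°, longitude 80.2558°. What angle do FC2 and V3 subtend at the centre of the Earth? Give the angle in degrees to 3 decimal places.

5.419°

Δφ = 0.8926°,  Δλ = 29.5924°
a = sin²(Δφ/2) + cos φ₁ cos φ₂ sin²(Δλ/2) = 0.002235
c = 2·arcsin(√a) = 0.094581 rad = 5.4191°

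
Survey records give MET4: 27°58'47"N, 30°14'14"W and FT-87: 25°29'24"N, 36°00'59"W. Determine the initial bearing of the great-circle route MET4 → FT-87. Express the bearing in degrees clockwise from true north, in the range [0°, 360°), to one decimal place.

245.6°

MET4: φ = +27.97972°, λ = -30.23722°
FT-87: φ = +25.49000°, λ = -36.01639°
Δλ = -5.7792°
y = sin Δλ · cos φ₂ = -0.090893
x = cos φ₁ sin φ₂ − sin φ₁ cos φ₂ cos Δλ = -0.041288
θ = atan2(y, x) = -114.4297° → 245.5703° (mod 360°)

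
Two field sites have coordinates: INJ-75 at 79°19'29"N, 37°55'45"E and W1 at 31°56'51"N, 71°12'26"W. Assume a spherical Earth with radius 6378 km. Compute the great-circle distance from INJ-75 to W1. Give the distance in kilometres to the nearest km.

6909 km

INJ-75: φ = +79.32472°, λ = +37.92917°
W1: φ = +31.94750°, λ = -71.20722°
Δφ = -47.3772°,  Δλ = -109.1364°
a = sin²(Δφ/2) + cos φ₁ cos φ₂ sin²(Δλ/2) = 0.265772
c = 2·arcsin(√a) = 1.083254 rad = 62.0659°
d = R·c = 6378 × 1.083254 = 6909.0 km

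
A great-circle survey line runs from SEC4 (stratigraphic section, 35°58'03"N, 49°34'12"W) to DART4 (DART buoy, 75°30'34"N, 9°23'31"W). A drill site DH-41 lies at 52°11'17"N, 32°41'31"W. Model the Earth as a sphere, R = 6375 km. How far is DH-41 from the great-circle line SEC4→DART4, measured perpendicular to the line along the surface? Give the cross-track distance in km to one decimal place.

SEC4: φ = +35.96750°, λ = -49.57000°
DART4: φ = +75.50944°, λ = -9.39194°
DH-41: φ = +52.18806°, λ = -32.69194°
δ₁₃ = central angle SEC4→DH-41 = 0.351608 rad  (haversine)
θ₁₃ = bearing SEC4→DH-41 = 31.119°,  θ₁₂ = bearing SEC4→DART4 = 13.521°
dₓₜ = R·arcsin(sin δ₁₃ · sin(θ₁₃ − θ₁₂)) = 6375·arcsin(0.34441·sin(17.598°)) = 665.010 km
|dₓₜ| = 665.010 km

665.0 km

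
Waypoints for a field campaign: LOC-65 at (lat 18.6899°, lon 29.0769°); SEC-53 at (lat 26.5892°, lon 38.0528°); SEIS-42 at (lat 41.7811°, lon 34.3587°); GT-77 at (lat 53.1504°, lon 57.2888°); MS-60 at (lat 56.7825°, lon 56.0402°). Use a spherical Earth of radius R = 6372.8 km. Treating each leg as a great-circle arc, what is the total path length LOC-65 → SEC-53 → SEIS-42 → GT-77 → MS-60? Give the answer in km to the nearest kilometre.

LOC-65→SEC-53: c = 0.199641 rad, d = 1272.27 km
SEC-53→SEIS-42: c = 0.270385 rad, d = 1723.11 km
SEIS-42→GT-77: c = 0.333082 rad, d = 2122.67 km
GT-77→MS-60: c = 0.064612 rad, d = 411.76 km
Total = 1272.27 + 1723.11 + 2122.67 + 411.76 = 5529.81 km

5530 km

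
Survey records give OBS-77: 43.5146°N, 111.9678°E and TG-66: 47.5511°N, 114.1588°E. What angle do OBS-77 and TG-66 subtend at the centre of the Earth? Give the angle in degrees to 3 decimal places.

Δφ = 4.0365°,  Δλ = 2.1910°
a = sin²(Δφ/2) + cos φ₁ cos φ₂ sin²(Δλ/2) = 0.001419
c = 2·arcsin(√a) = 0.075363 rad = 4.3180°

4.318°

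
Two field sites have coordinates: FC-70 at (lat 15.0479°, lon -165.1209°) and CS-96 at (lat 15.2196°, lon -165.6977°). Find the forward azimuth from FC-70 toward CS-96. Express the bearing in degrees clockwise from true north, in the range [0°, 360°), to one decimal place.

Δλ = -0.5768°
y = sin Δλ · cos φ₂ = -0.009714
x = cos φ₁ sin φ₂ − sin φ₁ cos φ₂ cos Δλ = 0.003009
θ = atan2(y, x) = -72.7866° → 287.2134° (mod 360°)

287.2°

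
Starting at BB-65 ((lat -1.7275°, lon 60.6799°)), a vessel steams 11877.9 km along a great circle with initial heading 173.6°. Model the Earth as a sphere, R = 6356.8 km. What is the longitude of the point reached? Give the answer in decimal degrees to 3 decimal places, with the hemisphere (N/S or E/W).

δ = d/R = 11877.9/6356.8 = 1.868534 rad
φ₂ = arcsin(sin φ₁ cos δ + cos φ₁ sin δ cos θ)
   = arcsin(-0.03015·-0.29336 + 0.99955·0.95600·-0.99377) = -70.18114°
λ₂ = λ₁ + atan2(sin θ sin δ cos φ₁, cos δ − sin φ₁ sin φ₂) = -137.63900°

137.639°W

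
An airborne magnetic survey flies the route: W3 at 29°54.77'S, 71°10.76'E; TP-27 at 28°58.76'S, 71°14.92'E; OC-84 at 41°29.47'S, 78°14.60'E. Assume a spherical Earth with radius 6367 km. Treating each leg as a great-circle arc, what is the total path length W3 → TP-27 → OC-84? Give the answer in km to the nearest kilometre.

1631 km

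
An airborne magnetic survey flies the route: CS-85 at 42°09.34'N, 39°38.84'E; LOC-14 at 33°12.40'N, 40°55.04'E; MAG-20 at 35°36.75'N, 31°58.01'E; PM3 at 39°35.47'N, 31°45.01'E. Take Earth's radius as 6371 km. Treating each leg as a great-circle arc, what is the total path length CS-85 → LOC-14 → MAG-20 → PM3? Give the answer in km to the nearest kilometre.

2307 km

CS-85: φ = +42.15567°, λ = +39.64733°
LOC-14: φ = +33.20667°, λ = +40.91733°
MAG-20: φ = +35.61250°, λ = +31.96683°
PM3: φ = +39.59117°, λ = +31.75017°
CS-85→LOC-14: c = 0.157166 rad, d = 1001.30 km
LOC-14→MAG-20: c = 0.135487 rad, d = 863.19 km
MAG-20→PM3: c = 0.069505 rad, d = 442.82 km
Total = 1001.30 + 863.19 + 442.82 = 2307.31 km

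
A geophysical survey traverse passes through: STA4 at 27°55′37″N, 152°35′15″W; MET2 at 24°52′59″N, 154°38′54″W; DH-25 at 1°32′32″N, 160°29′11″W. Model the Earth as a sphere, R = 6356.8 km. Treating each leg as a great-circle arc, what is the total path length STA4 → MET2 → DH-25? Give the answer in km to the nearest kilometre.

STA4: φ = +27.92694°, λ = -152.58750°
MET2: φ = +24.88306°, λ = -154.64833°
DH-25: φ = +1.54222°, λ = -160.48639°
STA4→MET2: c = 0.062127 rad, d = 394.93 km
MET2→DH-25: c = 0.419087 rad, d = 2664.05 km
Total = 394.93 + 2664.05 = 3058.98 km

3059 km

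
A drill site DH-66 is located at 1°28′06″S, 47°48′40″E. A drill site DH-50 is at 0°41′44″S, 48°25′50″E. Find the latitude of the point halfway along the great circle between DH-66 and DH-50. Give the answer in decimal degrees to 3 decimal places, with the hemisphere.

1.082°S

DH-66: φ = -1.46833°, λ = +47.81111°
DH-50: φ = -0.69556°, λ = +48.43056°
Bx = cos φ₂ cos Δλ = 0.999868,  By = cos φ₂ sin Δλ = 0.010810
φₘ = atan2(sin φ₁ + sin φ₂, √((cos φ₁ + Bx)² + By²)) = -1.08196°
λₘ = λ₁ + atan2(By, cos φ₁ + Bx) = 48.12087°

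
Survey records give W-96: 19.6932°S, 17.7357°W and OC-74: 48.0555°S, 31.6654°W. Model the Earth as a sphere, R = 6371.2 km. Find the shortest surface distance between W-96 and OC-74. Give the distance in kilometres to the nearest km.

3394 km

Δφ = -28.3623°,  Δλ = -13.9297°
a = sin²(Δφ/2) + cos φ₁ cos φ₂ sin²(Δλ/2) = 0.069273
c = 2·arcsin(√a) = 0.532670 rad = 30.5197°
d = R·c = 6371.2 × 0.532670 = 3393.7 km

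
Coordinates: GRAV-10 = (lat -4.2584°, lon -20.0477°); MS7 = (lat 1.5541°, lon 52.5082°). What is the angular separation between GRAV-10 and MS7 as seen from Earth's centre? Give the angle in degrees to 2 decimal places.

72.73°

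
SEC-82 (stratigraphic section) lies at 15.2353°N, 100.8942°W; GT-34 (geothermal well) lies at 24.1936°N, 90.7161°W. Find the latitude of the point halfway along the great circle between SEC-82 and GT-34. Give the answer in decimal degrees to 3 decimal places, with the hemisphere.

Bx = cos φ₂ cos Δλ = 0.897811,  By = cos φ₂ sin Δλ = 0.161188
φₘ = atan2(sin φ₁ + sin φ₂, √((cos φ₁ + Bx)² + By²)) = 19.78637°
λₘ = λ₁ + atan2(By, cos φ₁ + Bx) = -95.94838°

19.786°N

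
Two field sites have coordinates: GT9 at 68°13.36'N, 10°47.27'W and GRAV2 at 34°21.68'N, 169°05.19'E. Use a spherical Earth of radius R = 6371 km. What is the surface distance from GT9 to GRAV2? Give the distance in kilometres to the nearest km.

8608 km

GT9: φ = +68.22267°, λ = -10.78783°
GRAV2: φ = +34.36133°, λ = +169.08650°
Δφ = -33.8613°,  Δλ = 179.8743°
a = sin²(Δφ/2) + cos φ₁ cos φ₂ sin²(Δλ/2) = 0.391064
c = 2·arcsin(√a) = 1.351163 rad = 77.4160°
d = R·c = 6371 × 1.351163 = 8608.3 km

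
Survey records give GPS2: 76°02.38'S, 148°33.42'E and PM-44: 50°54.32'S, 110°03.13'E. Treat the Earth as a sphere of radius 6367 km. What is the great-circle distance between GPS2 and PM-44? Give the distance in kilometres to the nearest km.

GPS2: φ = -76.03967°, λ = +148.55700°
PM-44: φ = -50.90533°, λ = +110.05217°
Δφ = 25.1343°,  Δλ = -38.5048°
a = sin²(Δφ/2) + cos φ₁ cos φ₂ sin²(Δλ/2) = 0.063883
c = 2·arcsin(√a) = 0.511045 rad = 29.2807°
d = R·c = 6367 × 0.511045 = 3253.8 km

3254 km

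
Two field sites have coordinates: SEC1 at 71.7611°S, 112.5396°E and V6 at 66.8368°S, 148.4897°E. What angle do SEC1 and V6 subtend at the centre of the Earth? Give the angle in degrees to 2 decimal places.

13.38°

Δφ = 4.9243°,  Δλ = 35.9501°
a = sin²(Δφ/2) + cos φ₁ cos φ₂ sin²(Δλ/2) = 0.013570
c = 2·arcsin(√a) = 0.233512 rad = 13.3792°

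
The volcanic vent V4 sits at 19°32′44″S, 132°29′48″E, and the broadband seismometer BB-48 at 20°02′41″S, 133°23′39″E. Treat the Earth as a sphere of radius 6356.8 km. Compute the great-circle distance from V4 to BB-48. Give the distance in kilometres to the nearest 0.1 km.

108.8 km

V4: φ = -19.54556°, λ = +132.49667°
BB-48: φ = -20.04472°, λ = +133.39417°
Δφ = -0.4992°,  Δλ = 0.8975°
a = sin²(Δφ/2) + cos φ₁ cos φ₂ sin²(Δλ/2) = 0.000073
c = 2·arcsin(√a) = 0.017121 rad = 0.9810°
d = R·c = 6356.8 × 0.017121 = 108.8 km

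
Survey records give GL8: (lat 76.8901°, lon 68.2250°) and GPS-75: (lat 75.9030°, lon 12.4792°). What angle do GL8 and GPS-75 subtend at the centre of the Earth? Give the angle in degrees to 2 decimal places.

12.66°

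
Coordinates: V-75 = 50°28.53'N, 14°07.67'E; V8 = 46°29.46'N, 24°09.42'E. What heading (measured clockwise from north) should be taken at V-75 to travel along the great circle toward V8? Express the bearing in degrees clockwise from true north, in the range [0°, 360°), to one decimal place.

V-75: φ = +50.47550°, λ = +14.12783°
V8: φ = +46.49100°, λ = +24.15700°
Δλ = 10.0292°
y = sin Δλ · cos φ₂ = 0.119896
x = cos φ₁ sin φ₂ − sin φ₁ cos φ₂ cos Δλ = -0.061372
θ = atan2(y, x) = 117.1067° → 117.1067° (mod 360°)

117.1°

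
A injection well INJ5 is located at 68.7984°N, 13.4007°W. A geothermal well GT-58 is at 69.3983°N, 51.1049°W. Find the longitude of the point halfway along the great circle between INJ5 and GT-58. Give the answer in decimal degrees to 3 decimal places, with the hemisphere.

Bx = cos φ₂ cos Δλ = 0.278392,  By = cos φ₂ sin Δλ = -0.215198
φₘ = atan2(sin φ₁ + sin φ₂, √((cos φ₁ + Bx)² + By²)) = 70.12947°
λₘ = λ₁ + atan2(By, cos φ₁ + Bx) = -31.98462°

31.985°W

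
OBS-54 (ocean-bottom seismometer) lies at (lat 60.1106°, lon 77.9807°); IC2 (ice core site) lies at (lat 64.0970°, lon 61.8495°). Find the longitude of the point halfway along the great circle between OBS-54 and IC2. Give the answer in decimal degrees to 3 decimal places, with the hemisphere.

Bx = cos φ₂ cos Δλ = 0.419649,  By = cos φ₂ sin Δλ = -0.121373
φₘ = atan2(sin φ₁ + sin φ₂, √((cos φ₁ + Bx)² + By²)) = 62.33764°
λₘ = λ₁ + atan2(By, cos φ₁ + Bx) = 70.44885°

70.449°E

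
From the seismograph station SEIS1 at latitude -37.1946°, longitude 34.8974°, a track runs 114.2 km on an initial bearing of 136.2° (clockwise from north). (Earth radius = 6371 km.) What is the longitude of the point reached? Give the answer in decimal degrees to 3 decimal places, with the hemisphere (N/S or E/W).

35.799°E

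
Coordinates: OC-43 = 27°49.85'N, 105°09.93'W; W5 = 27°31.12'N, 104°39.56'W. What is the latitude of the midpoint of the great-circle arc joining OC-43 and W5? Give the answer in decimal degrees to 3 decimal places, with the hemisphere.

27.675°N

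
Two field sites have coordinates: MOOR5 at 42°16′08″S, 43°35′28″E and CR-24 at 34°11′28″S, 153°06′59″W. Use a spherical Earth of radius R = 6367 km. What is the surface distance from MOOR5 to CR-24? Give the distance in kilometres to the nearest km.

MOOR5: φ = -42.26889°, λ = +43.59111°
CR-24: φ = -34.19111°, λ = -153.11639°
Δφ = 8.0778°,  Δλ = 163.2925°
a = sin²(Δφ/2) + cos φ₁ cos φ₂ sin²(Δλ/2) = 0.604142
c = 2·arcsin(√a) = 1.780617 rad = 102.0218°
d = R·c = 6367 × 1.780617 = 11337.2 km

11337 km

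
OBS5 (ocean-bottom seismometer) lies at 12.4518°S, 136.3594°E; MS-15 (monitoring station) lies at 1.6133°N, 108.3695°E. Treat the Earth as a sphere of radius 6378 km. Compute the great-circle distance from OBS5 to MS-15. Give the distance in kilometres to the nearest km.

Δφ = 14.0651°,  Δλ = -27.9899°
a = sin²(Δφ/2) + cos φ₁ cos φ₂ sin²(Δλ/2) = 0.072076
c = 2·arcsin(√a) = 0.543610 rad = 31.1465°
d = R·c = 6378 × 0.543610 = 3467.1 km

3467 km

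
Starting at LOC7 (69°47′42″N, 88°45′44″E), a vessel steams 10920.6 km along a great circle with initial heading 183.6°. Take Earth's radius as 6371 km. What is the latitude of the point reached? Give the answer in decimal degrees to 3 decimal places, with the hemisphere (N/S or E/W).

28.372°S

LOC7: φ = +69.79500°, λ = +88.76222°
δ = d/R = 10920.6/6371 = 1.714111 rad
φ₂ = arcsin(sin φ₁ cos δ + cos φ₁ sin δ cos θ)
   = arcsin(0.93846·-0.14282 + 0.34538·0.98975·-0.99803) = -28.37238°
λ₂ = λ₁ + atan2(sin θ sin δ cos φ₁, cos δ − sin φ₁ sin φ₂) = 84.71198°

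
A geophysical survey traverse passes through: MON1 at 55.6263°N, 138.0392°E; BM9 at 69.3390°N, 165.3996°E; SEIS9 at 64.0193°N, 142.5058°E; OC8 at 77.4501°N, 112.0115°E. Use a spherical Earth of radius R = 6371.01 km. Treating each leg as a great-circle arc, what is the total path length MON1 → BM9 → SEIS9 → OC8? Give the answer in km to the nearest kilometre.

MON1→BM9: c = 0.320075 rad, d = 2039.20 km
BM9→SEIS9: c = 0.181814 rad, d = 1158.34 km
SEIS9→OC8: c = 0.285629 rad, d = 1819.74 km
Total = 2039.20 + 1158.34 + 1819.74 = 5017.28 km

5017 km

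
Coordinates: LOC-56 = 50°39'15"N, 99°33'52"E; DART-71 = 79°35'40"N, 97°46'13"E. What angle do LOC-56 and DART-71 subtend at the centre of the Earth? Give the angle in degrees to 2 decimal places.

LOC-56: φ = +50.65417°, λ = +99.56444°
DART-71: φ = +79.59444°, λ = +97.77028°
Δφ = 28.9403°,  Δλ = -1.7942°
a = sin²(Δφ/2) + cos φ₁ cos φ₂ sin²(Δλ/2) = 0.062466
c = 2·arcsin(√a) = 0.505219 rad = 28.9469°

28.95°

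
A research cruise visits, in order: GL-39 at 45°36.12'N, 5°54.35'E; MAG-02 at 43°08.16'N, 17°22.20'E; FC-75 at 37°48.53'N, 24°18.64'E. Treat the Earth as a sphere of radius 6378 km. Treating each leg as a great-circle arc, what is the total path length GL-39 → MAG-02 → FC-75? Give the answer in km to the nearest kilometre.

1786 km

GL-39: φ = +45.60200°, λ = +5.90583°
MAG-02: φ = +43.13600°, λ = +17.37000°
FC-75: φ = +37.80883°, λ = +24.31067°
GL-39→MAG-02: c = 0.149215 rad, d = 951.69 km
MAG-02→FC-75: c = 0.130815 rad, d = 834.34 km
Total = 951.69 + 834.34 = 1786.03 km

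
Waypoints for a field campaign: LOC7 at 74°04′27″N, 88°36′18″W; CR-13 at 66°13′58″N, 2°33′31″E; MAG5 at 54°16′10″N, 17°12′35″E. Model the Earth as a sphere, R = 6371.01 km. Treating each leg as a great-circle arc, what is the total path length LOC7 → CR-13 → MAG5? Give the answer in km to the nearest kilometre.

4730 km

LOC7: φ = +74.07417°, λ = -88.60500°
CR-13: φ = +66.23278°, λ = +2.55861°
MAG5: φ = +54.26944°, λ = +17.20972°
LOC7→CR-13: c = 0.499510 rad, d = 3182.38 km
CR-13→MAG5: c = 0.242970 rad, d = 1547.97 km
Total = 3182.38 + 1547.97 = 4730.35 km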